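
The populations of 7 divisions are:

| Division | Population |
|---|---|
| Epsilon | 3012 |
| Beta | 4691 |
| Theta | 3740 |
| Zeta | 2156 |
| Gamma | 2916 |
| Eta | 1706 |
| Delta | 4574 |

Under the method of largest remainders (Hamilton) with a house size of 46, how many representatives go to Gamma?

Standard divisor: 22795 ÷ 46 ≈ 495.543.
Standard quotas: Epsilon 6.078, Beta 9.466, Theta 7.547, Zeta 4.351, Gamma 5.884, Eta 3.443, Delta 9.230.
Lower quotas: Epsilon 6, Beta 9, Theta 7, Zeta 4, Gamma 5, Eta 3, Delta 9 (sum 43, leaving 3 seats).
Remainders in descending order: Gamma 0.884, Theta 0.547, Beta 0.466, Eta 0.443, Zeta 0.351, Delta 0.230, Epsilon 0.078.
Largest remainders: Gamma, Theta, Beta receive the extra seats.
Gamma receives 6.

6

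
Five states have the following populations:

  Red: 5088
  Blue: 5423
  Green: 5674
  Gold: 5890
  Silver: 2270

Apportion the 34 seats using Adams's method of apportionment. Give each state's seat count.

Red 7, Blue 8, Green 8, Gold 8, Silver 3

Standard divisor 24345/34 ≈ 716.029; standard quotas: Red 7.106, Blue 7.574, Green 7.924, Gold 8.226, Silver 3.170.
Rounding up gives 8, 8, 8, 9, 4 = 37 seats, so the divisor must be adjusted.
With modified divisor 770: modified quotas Red 6.608, Blue 7.043, Green 7.369, Gold 7.649, Silver 2.948.
Rounding up: Red 7, Blue 8, Green 8, Gold 8, Silver 3 (total 34).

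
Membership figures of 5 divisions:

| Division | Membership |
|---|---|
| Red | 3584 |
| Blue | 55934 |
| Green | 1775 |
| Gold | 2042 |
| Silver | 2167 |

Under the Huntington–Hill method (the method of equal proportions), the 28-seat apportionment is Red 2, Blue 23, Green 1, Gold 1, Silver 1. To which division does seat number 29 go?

Blue

Priority for the next seat is population ÷ (√(s·(s+1))).
Priorities: Red 1463.162, Blue 2380.709, Green 1255.115, Gold 1443.912, Silver 1532.300.
Highest priority: Blue.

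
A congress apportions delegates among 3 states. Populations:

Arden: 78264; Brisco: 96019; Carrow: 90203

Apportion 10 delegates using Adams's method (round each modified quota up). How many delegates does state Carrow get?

Standard divisor 264486/10 ≈ 26448.6; standard quotas: Arden 2.959, Brisco 3.630, Carrow 3.411.
Rounding up gives 3, 4, 4 = 11 seats, so the divisor must be adjusted.
With modified divisor 31000: modified quotas Arden 2.525, Brisco 3.097, Carrow 2.910.
Rounding up: Arden 3, Brisco 4, Carrow 3 (total 10).
Carrow receives 3.

3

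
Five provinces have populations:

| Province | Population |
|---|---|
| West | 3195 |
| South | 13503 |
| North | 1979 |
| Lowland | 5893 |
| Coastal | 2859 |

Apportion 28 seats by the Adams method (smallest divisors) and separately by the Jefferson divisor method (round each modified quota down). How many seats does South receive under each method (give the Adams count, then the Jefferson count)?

13 and 14

Adams: West 4, South 13, North 2, Lowland 6, Coastal 3.
Jefferson: West 3, South 14, North 2, Lowland 6, Coastal 3.
South gets 13 under Adams and 14 under Jefferson.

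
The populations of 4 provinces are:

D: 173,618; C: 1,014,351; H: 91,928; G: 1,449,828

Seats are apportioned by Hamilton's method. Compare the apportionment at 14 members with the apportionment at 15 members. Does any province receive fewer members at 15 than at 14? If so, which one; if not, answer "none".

H

At 14 seats: D 1, C 5, H 1, G 7.
At 15 seats: D 1, C 6, H 0, G 8.
H drops from 1 to 0.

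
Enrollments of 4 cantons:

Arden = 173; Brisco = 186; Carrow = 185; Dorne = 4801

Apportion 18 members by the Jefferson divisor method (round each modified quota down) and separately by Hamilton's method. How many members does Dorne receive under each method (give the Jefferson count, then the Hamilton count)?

18 and 16

Jefferson: Arden 0, Brisco 0, Carrow 0, Dorne 18.
Hamilton: Arden 0, Brisco 1, Carrow 1, Dorne 16.
Dorne gets 18 under Jefferson and 16 under Hamilton.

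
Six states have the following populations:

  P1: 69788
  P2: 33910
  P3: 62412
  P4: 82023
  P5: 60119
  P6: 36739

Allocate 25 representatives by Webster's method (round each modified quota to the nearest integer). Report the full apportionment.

P1: 5; P2: 2; P3: 5; P4: 6; P5: 4; P6: 3

Standard divisor 344991/25 ≈ 13799.64; standard quotas: P1 5.057, P2 2.457, P3 4.523, P4 5.944, P5 4.357, P6 2.662.
Rounding to the nearest integer gives P1 5, P2 2, P3 5, P4 6, P5 4, P6 3 — total 25, matching the house size, so no adjustment is needed.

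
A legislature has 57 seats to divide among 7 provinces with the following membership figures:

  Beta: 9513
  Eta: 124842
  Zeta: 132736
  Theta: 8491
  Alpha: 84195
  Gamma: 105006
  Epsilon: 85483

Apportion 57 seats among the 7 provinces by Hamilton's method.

Total 550266; standard divisor 550266/57 ≈ 9653.789.
Standard quotas: Beta 0.9854, Eta 12.9319, Zeta 13.7496, Theta 0.8796, Alpha 8.7214, Gamma 10.8772, Epsilon 8.8549.
Lower quotas: Beta 0, Eta 12, Zeta 13, Theta 0, Alpha 8, Gamma 10, Epsilon 8 (sum 51, leaving 6 seats).
Remainders in descending order: Beta 0.9854, Eta 0.9319, Theta 0.8796, Gamma 0.8772, Epsilon 0.8549, Zeta 0.7496, Alpha 0.7214.
The surplus seats go to Beta, Eta, Theta, Gamma, Epsilon, Zeta.

Beta=1; Eta=13; Zeta=14; Theta=1; Alpha=8; Gamma=11; Epsilon=9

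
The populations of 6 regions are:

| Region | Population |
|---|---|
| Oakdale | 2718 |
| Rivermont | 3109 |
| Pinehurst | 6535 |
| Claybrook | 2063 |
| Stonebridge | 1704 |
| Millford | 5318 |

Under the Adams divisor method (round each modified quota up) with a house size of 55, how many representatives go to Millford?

Standard divisor 21447/55 ≈ 389.945; standard quotas: Oakdale 6.970, Rivermont 7.973, Pinehurst 16.759, Claybrook 5.290, Stonebridge 4.370, Millford 13.638.
Rounding up gives 7, 8, 17, 6, 5, 14 = 57 seats, so the divisor must be adjusted.
With modified divisor 410: modified quotas Oakdale 6.629, Rivermont 7.583, Pinehurst 15.939, Claybrook 5.032, Stonebridge 4.156, Millford 12.971.
Rounding up: Oakdale 7, Rivermont 8, Pinehurst 16, Claybrook 6, Stonebridge 5, Millford 13 (total 55).
Millford receives 13.

13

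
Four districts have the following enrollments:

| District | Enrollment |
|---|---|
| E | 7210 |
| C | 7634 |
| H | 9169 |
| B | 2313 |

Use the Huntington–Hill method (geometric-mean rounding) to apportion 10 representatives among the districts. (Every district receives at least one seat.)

With divisor 2795: modified quotas E 2.580, C 2.731, H 3.281, B 0.828.
Geometric-mean thresholds: E √(2·3)=2.449, C √(2·3)=2.449, H √(3·4)=3.464, B (min 1).
Each quota rounded against its threshold gives E 3, C 3, H 3, B 1 (total 10).

E: 3; C: 3; H: 3; B: 1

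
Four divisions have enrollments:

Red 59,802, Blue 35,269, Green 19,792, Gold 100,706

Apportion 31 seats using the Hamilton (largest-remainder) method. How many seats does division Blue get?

The standard divisor is 215569/31 ≈ 6953.839.
Standard quotas: Red 8.5999, Blue 5.0719, Green 2.8462, Gold 14.4821.
Lower quotas: Red 8, Blue 5, Green 2, Gold 14 (sum 29, leaving 2 seats).
Remainders in descending order: Green 0.8462, Red 0.5999, Gold 0.4821, Blue 0.0719.
The surplus seats go to Green, Red.
Blue receives 5.

5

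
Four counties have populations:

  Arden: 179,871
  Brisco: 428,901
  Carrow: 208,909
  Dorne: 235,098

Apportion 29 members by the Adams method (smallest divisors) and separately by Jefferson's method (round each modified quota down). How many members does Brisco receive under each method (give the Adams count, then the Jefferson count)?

11 and 12

Adams: Arden 5, Brisco 11, Carrow 6, Dorne 7.
Jefferson: Arden 5, Brisco 12, Carrow 6, Dorne 6.
Brisco gets 11 under Adams and 12 under Jefferson.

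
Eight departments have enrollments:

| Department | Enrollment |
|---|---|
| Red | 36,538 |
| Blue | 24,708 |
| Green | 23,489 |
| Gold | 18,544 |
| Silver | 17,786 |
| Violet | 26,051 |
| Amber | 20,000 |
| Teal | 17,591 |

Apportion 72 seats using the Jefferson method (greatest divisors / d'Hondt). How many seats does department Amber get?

Standard divisor 184707/72 ≈ 2565.375; standard quotas: Red 14.243, Blue 9.631, Green 9.156, Gold 7.229, Silver 6.933, Violet 10.155, Amber 7.796, Teal 6.857.
Rounding down gives 14, 9, 9, 7, 6, 10, 7, 6 = 68 seats, so the divisor must be adjusted.
With modified divisor 2450: modified quotas Red 14.913, Blue 10.085, Green 9.587, Gold 7.569, Silver 7.260, Violet 10.633, Amber 8.163, Teal 7.180.
Rounding down: Red 14, Blue 10, Green 9, Gold 7, Silver 7, Violet 10, Amber 8, Teal 7 (total 72).
Amber receives 8.

8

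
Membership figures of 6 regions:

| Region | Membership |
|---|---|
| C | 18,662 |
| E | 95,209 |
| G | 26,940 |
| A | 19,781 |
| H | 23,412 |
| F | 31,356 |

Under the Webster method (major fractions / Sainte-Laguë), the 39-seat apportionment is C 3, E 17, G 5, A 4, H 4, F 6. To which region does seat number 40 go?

Priority for the next seat is population ÷ (current seats + 0.5).
Priorities: C 5332.000, E 5440.514, G 4898.182, A 4395.778, H 5202.667, F 4824.000.
Highest priority: E.

E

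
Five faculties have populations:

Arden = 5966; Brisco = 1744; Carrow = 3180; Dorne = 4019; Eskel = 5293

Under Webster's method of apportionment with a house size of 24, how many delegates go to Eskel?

6

Standard divisor 20202/24 ≈ 841.75; standard quotas: Arden 7.088, Brisco 2.072, Carrow 3.778, Dorne 4.775, Eskel 6.288.
Rounding to the nearest integer gives Arden 7, Brisco 2, Carrow 4, Dorne 5, Eskel 6 — total 24, matching the house size, so no adjustment is needed.
Eskel receives 6.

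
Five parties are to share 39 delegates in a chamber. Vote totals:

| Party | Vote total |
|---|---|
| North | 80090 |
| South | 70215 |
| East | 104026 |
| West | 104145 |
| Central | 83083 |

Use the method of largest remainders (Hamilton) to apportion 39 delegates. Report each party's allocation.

Standard divisor: 441559 ÷ 39 ≈ 11322.026.
Standard quotas: North 7.0738, South 6.2016, East 9.1879, West 9.1984, Central 7.3382.
Lower quotas: North 7, South 6, East 9, West 9, Central 7 (sum 38, leaving 1 seat).
Remainders in descending order: Central 0.3382, South 0.2016, West 0.1984, East 0.1879, North 0.0738.
Largest remainder: Central receives the extra seat.

North 7; South 6; East 9; West 9; Central 8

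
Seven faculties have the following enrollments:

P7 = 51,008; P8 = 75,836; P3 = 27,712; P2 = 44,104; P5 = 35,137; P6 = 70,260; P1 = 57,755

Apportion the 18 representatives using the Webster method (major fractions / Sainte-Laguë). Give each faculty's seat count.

P7 3; P8 4; P3 1; P2 2; P5 2; P6 3; P1 3

Standard divisor 361812/18 ≈ 20100.667; standard quotas: P7 2.538, P8 3.773, P3 1.379, P2 2.194, P5 1.748, P6 3.495, P1 2.873.
Rounding to the nearest integer gives P7 3, P8 4, P3 1, P2 2, P5 2, P6 3, P1 3 — total 18, matching the house size, so no adjustment is needed.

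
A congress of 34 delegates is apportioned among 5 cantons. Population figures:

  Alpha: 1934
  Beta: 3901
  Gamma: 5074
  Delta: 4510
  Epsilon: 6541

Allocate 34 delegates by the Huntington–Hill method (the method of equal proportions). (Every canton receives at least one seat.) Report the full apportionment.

With divisor 651: modified quotas Alpha 2.971, Beta 5.992, Gamma 7.794, Delta 6.928, Epsilon 10.048.
Geometric-mean thresholds: Alpha √(2·3)=2.449, Beta √(5·6)=5.477, Gamma √(7·8)=7.483, Delta √(6·7)=6.481, Epsilon √(10·11)=10.488.
Each quota rounded against its threshold gives Alpha 3, Beta 6, Gamma 8, Delta 7, Epsilon 10 (total 34).

Alpha 3; Beta 6; Gamma 8; Delta 7; Epsilon 10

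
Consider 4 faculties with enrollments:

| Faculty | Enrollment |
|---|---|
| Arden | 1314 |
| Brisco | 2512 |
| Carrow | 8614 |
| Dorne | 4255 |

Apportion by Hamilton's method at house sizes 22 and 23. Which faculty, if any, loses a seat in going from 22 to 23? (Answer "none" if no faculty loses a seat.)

At 22 seats: Arden 2, Brisco 3, Carrow 11, Dorne 6.
At 23 seats: Arden 2, Brisco 3, Carrow 12, Dorne 6.
No faculty's allocation decreased.

none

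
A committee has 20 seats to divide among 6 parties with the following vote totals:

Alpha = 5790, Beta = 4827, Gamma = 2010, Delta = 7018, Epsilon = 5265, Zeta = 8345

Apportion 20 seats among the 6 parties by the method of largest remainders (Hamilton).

Alpha 4, Beta 3, Gamma 1, Delta 4, Epsilon 3, Zeta 5

Total 33255; standard divisor 33255/20 ≈ 1662.75.
Standard quotas: Alpha 3.4822, Beta 2.9030, Gamma 1.2088, Delta 4.2207, Epsilon 3.1664, Zeta 5.0188.
Lower quotas: Alpha 3, Beta 2, Gamma 1, Delta 4, Epsilon 3, Zeta 5 (sum 18, leaving 2 seats).
Remainders in descending order: Beta 0.9030, Alpha 0.4822, Delta 0.2207, Gamma 0.2088, Epsilon 0.1664, Zeta 0.0188.
The surplus seats go to Beta, Alpha.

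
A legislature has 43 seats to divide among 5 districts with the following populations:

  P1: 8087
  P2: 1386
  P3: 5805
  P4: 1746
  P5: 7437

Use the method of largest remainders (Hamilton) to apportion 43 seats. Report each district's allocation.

Total 24461; standard divisor 24461/43 ≈ 568.86.
Standard quotas: P1 14.2161, P2 2.4364, P3 10.2046, P4 3.0693, P5 13.0735.
Lower quotas: P1 14, P2 2, P3 10, P4 3, P5 13 (sum 42, leaving 1 seat).
Remainders in descending order: P2 0.4364, P1 0.2161, P3 0.2046, P5 0.0735, P4 0.0693.
The surplus seat goes to P2.

P1=14, P2=3, P3=10, P4=3, P5=13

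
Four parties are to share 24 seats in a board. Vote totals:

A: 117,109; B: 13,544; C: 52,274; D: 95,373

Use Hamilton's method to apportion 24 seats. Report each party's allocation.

A 10; B 1; C 5; D 8

Standard divisor: 278300 ÷ 24 ≈ 11595.833.
Standard quotas: A 10.0992, B 1.1680, C 4.5080, D 8.2248.
Lower quotas: A 10, B 1, C 4, D 8 (sum 23, leaving 1 seat).
Remainders in descending order: C 0.5080, D 0.2248, B 0.1680, A 0.0992.
The surplus seat goes to C.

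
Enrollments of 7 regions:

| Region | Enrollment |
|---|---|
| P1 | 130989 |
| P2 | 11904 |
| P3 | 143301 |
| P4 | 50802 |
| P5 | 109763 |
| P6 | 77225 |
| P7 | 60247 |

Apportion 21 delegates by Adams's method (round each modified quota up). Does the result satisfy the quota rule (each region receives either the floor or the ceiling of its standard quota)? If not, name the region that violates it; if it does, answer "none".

Standard quotas: P1 4.708, P2 0.428, P3 5.151, P4 1.826, P5 3.945, P6 2.776, P7 2.166.
Adams allocation: P1 4, P2 1, P3 5, P4 2, P5 4, P6 3, P7 2.
Every allocation lies between the lower and upper quota.

none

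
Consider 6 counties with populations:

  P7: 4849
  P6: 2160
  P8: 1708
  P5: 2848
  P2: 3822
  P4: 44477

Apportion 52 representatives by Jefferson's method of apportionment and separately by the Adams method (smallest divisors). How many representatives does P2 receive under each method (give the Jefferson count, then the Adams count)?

Jefferson: P7 4, P6 1, P8 1, P5 2, P2 3, P4 41.
Adams: P7 4, P6 2, P8 2, P5 3, P2 4, P4 37.
P2 gets 3 under Jefferson and 4 under Adams.

3 and 4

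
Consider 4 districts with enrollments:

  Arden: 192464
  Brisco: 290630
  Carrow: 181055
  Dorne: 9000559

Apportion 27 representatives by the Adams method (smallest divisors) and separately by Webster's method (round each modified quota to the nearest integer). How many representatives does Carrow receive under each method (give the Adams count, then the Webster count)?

1 and 0

Adams: Arden 1, Brisco 1, Carrow 1, Dorne 24.
Webster: Arden 1, Brisco 1, Carrow 0, Dorne 25.
Carrow gets 1 under Adams and 0 under Webster.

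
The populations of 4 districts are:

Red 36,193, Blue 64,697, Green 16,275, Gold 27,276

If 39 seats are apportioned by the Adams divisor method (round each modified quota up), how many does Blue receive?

Standard divisor 144441/39 ≈ 3703.615; standard quotas: Red 9.772, Blue 17.469, Green 4.394, Gold 7.365.
Rounding up gives 10, 18, 5, 8 = 41 seats, so the divisor must be adjusted.
With modified divisor 4000: modified quotas Red 9.048, Blue 16.174, Green 4.069, Gold 6.819.
Rounding up: Red 10, Blue 17, Green 5, Gold 7 (total 39).
Blue receives 17.

17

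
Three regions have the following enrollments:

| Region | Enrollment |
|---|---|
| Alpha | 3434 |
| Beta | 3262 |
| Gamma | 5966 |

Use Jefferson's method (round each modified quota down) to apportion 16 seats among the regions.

Standard divisor 12662/16 ≈ 791.375; standard quotas: Alpha 4.339, Beta 4.122, Gamma 7.539.
Rounding down gives 4, 4, 7 = 15 seats, so the divisor must be adjusted.
With modified divisor 700: modified quotas Alpha 4.906, Beta 4.660, Gamma 8.523.
Rounding down: Alpha 4, Beta 4, Gamma 8 (total 16).

Alpha 4, Beta 4, Gamma 8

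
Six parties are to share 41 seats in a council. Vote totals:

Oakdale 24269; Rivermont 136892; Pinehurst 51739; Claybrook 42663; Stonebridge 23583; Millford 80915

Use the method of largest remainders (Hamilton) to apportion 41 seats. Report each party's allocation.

Oakdale: 3, Rivermont: 15, Pinehurst: 6, Claybrook: 5, Stonebridge: 3, Millford: 9

Total 360061; standard divisor 360061/41 ≈ 8781.976.
Standard quotas: Oakdale 2.7635, Rivermont 15.5878, Pinehurst 5.8915, Claybrook 4.8580, Stonebridge 2.6854, Millford 9.2138.
Lower quotas: Oakdale 2, Rivermont 15, Pinehurst 5, Claybrook 4, Stonebridge 2, Millford 9 (sum 37, leaving 4 seats).
Remainders in descending order: Pinehurst 0.8915, Claybrook 0.8580, Oakdale 0.7635, Stonebridge 0.6854, Rivermont 0.5878, Millford 0.2138.
The surplus seats go to Pinehurst, Claybrook, Oakdale, Stonebridge.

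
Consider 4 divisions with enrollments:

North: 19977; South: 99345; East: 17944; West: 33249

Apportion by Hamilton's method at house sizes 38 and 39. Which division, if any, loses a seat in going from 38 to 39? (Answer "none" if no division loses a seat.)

At 38 seats: North 5, South 22, East 4, West 7.
At 39 seats: North 4, South 23, East 4, West 8.
North drops from 5 to 4.

North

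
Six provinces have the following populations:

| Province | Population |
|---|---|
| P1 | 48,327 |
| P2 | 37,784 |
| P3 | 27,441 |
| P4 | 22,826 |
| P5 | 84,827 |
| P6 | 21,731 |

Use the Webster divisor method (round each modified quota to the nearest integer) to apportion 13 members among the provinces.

Standard divisor 242936/13 ≈ 18687.385; standard quotas: P1 2.586, P2 2.022, P3 1.468, P4 1.221, P5 4.539, P6 1.163.
Rounding to the nearest integer gives P1 3, P2 2, P3 1, P4 1, P5 5, P6 1 — total 13, matching the house size, so no adjustment is needed.

P1: 3, P2: 2, P3: 1, P4: 1, P5: 5, P6: 1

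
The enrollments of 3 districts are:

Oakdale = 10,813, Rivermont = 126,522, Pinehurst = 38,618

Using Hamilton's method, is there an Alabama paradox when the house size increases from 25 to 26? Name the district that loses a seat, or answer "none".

Oakdale

At 25 seats: Oakdale 2, Rivermont 18, Pinehurst 5.
At 26 seats: Oakdale 1, Rivermont 19, Pinehurst 6.
Oakdale drops from 2 to 1.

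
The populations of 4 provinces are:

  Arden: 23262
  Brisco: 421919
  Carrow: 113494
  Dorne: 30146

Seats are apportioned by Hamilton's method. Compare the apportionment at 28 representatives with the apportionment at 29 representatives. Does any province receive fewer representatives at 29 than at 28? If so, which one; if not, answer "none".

Dorne

At 28 seats: Arden 1, Brisco 20, Carrow 5, Dorne 2.
At 29 seats: Arden 1, Brisco 21, Carrow 6, Dorne 1.
Dorne drops from 2 to 1.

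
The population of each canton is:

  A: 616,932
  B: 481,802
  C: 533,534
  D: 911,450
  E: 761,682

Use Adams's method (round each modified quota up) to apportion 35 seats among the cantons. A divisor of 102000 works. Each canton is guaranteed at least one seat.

A 7, B 5, C 6, D 9, E 8

With modified divisor 102000: modified quotas A 6.048, B 4.724, C 5.231, D 8.936, E 7.467.
Rounding up: A 7, B 5, C 6, D 9, E 8 (total 35).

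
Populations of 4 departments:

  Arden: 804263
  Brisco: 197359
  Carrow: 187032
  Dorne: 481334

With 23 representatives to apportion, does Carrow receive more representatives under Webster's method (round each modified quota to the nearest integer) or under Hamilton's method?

Webster: Arden 11, Brisco 3, Carrow 3, Dorne 6.
Hamilton: Arden 11, Brisco 3, Carrow 2, Dorne 7.
Carrow gets 3 under Webster and 2 under Hamilton.

Webster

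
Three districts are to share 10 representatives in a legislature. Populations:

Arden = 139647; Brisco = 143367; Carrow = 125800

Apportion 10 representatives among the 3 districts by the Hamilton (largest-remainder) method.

Arden 3; Brisco 4; Carrow 3

The standard divisor is 408814/10 ≈ 40881.4.
Standard quotas: Arden 3.4159, Brisco 3.5069, Carrow 3.0772.
Lower quotas: Arden 3, Brisco 3, Carrow 3 (sum 9, leaving 1 seat).
Remainders in descending order: Brisco 0.5069, Arden 0.4159, Carrow 0.0772.
The surplus seat goes to Brisco.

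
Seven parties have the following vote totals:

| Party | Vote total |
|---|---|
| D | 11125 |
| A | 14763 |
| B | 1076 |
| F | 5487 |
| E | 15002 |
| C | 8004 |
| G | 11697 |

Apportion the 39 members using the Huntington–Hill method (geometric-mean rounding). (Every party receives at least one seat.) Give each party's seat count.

With divisor 1754: modified quotas D 6.343, A 8.417, B 0.613, F 3.128, E 8.553, C 4.563, G 6.669.
Geometric-mean thresholds: D √(6·7)=6.481, A √(8·9)=8.485, B (min 1), F √(3·4)=3.464, E √(8·9)=8.485, C √(4·5)=4.472, G √(6·7)=6.481.
Each quota rounded against its threshold gives D 6, A 8, B 1, F 3, E 9, C 5, G 7 (total 39).

D: 6, A: 8, B: 1, F: 3, E: 9, C: 5, G: 7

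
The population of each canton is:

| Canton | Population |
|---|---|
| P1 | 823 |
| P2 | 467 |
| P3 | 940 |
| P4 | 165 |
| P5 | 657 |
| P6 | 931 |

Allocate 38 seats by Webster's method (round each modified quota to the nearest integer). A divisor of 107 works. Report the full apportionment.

P1=8; P2=4; P3=9; P4=2; P5=6; P6=9

With modified divisor 107: modified quotas P1 7.692, P2 4.364, P3 8.785, P4 1.542, P5 6.140, P6 8.701.
Rounding to the nearest integer: P1 8, P2 4, P3 9, P4 2, P5 6, P6 9 (total 38).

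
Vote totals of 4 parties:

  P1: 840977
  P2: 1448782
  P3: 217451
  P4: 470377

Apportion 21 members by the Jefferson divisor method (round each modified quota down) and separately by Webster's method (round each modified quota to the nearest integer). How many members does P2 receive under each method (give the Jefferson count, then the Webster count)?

Jefferson: P1 6, P2 11, P3 1, P4 3.
Webster: P1 6, P2 10, P3 2, P4 3.
P2 gets 11 under Jefferson and 10 under Webster.

11 and 10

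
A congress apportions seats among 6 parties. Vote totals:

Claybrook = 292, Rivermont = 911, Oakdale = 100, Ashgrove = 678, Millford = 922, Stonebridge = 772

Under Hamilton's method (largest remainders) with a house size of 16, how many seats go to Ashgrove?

The standard divisor is 3675/16 ≈ 229.688.
Standard quotas: Claybrook 1.271, Rivermont 3.966, Oakdale 0.435, Ashgrove 2.952, Millford 4.014, Stonebridge 3.361.
Lower quotas: Claybrook 1, Rivermont 3, Oakdale 0, Ashgrove 2, Millford 4, Stonebridge 3 (sum 13, leaving 3 seats).
Remainders in descending order: Rivermont 0.966, Ashgrove 0.952, Oakdale 0.435, Stonebridge 0.361, Claybrook 0.271, Millford 0.014.
The surplus seats go to Rivermont, Ashgrove, Oakdale.
Ashgrove receives 3.

3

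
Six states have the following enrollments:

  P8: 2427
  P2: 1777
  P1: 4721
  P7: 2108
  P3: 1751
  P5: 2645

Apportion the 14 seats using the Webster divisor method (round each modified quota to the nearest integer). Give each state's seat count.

P8=2, P2=2, P1=4, P7=2, P3=2, P5=2

Standard divisor 15429/14 ≈ 1102.071; standard quotas: P8 2.202, P2 1.612, P1 4.284, P7 1.913, P3 1.589, P5 2.400.
Rounding to the nearest integer gives P8 2, P2 2, P1 4, P7 2, P3 2, P5 2 — total 14, matching the house size, so no adjustment is needed.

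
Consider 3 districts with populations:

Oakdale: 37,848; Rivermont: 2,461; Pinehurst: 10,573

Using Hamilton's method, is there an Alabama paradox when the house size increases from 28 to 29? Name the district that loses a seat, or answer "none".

At 28 seats: Oakdale 21, Rivermont 1, Pinehurst 6.
At 29 seats: Oakdale 22, Rivermont 1, Pinehurst 6.
No district's allocation decreased.

none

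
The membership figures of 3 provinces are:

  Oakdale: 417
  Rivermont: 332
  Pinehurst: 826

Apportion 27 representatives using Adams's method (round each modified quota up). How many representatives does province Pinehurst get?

Standard divisor 1575/27 ≈ 58.333; standard quotas: Oakdale 7.149, Rivermont 5.691, Pinehurst 14.160.
Rounding up gives 8, 6, 15 = 29 seats, so the divisor must be adjusted.
With modified divisor 60: modified quotas Oakdale 6.950, Rivermont 5.533, Pinehurst 13.767.
Rounding up: Oakdale 7, Rivermont 6, Pinehurst 14 (total 27).
Pinehurst receives 14.

14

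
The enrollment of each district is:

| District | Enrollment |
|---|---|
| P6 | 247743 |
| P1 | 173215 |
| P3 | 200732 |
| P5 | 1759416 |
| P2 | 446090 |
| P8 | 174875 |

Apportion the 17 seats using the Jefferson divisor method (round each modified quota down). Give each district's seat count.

Standard divisor 3002071/17 ≈ 176592.412; standard quotas: P6 1.403, P1 0.981, P3 1.137, P5 9.963, P2 2.526, P8 0.990.
Rounding down gives 1, 0, 1, 9, 2, 0 = 13 seats, so the divisor must be adjusted.
With modified divisor 154300: modified quotas P6 1.606, P1 1.123, P3 1.301, P5 11.403, P2 2.891, P8 1.133.
Rounding down: P6 1, P1 1, P3 1, P5 11, P2 2, P8 1 (total 17).

P6: 1; P1: 1; P3: 1; P5: 11; P2: 2; P8: 1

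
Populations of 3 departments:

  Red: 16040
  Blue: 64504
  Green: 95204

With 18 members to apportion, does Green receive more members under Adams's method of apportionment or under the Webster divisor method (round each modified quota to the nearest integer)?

Webster

Adams: Red 2, Blue 7, Green 9.
Webster: Red 2, Blue 6, Green 10.
Green gets 9 under Adams and 10 under Webster.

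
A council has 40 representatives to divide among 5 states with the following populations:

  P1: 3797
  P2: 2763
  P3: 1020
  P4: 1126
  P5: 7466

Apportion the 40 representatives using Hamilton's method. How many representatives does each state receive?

Standard divisor: 16172 ÷ 40 ≈ 404.3.
Standard quotas: P1 9.3915, P2 6.8340, P3 2.5229, P4 2.7851, P5 18.4665.
Lower quotas: P1 9, P2 6, P3 2, P4 2, P5 18 (sum 37, leaving 3 seats).
Remainders in descending order: P2 0.8340, P4 0.7851, P3 0.5229, P5 0.4665, P1 0.3915.
The surplus seats go to P2, P4, P3.

P1: 9; P2: 7; P3: 3; P4: 3; P5: 18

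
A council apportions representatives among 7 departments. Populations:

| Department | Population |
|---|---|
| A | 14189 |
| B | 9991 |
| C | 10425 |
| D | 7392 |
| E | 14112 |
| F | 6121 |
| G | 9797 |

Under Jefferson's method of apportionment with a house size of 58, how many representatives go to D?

Standard divisor 72027/58 ≈ 1241.845; standard quotas: A 11.426, B 8.045, C 8.395, D 5.952, E 11.364, F 4.929, G 7.889.
Rounding down gives 11, 8, 8, 5, 11, 4, 7 = 54 seats, so the divisor must be adjusted.
With modified divisor 1180: modified quotas A 12.025, B 8.467, C 8.835, D 6.264, E 11.959, F 5.187, G 8.303.
Rounding down: A 12, B 8, C 8, D 6, E 11, F 5, G 8 (total 58).
D receives 6.

6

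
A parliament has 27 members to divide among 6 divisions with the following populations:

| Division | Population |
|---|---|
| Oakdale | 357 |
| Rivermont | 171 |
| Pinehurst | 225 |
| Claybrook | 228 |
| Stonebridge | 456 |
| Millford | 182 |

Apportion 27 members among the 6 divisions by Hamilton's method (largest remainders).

Oakdale: 6, Rivermont: 3, Pinehurst: 4, Claybrook: 4, Stonebridge: 7, Millford: 3

The standard divisor is 1619/27 ≈ 59.963.
Standard quotas: Oakdale 5.954, Rivermont 2.852, Pinehurst 3.752, Claybrook 3.802, Stonebridge 7.605, Millford 3.035.
Lower quotas: Oakdale 5, Rivermont 2, Pinehurst 3, Claybrook 3, Stonebridge 7, Millford 3 (sum 23, leaving 4 seats).
Remainders in descending order: Oakdale 0.954, Rivermont 0.852, Claybrook 0.802, Pinehurst 0.752, Stonebridge 0.605, Millford 0.035.
The surplus seats go to Oakdale, Rivermont, Claybrook, Pinehurst.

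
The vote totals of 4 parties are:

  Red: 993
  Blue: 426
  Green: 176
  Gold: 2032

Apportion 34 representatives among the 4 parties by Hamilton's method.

Red=9, Blue=4, Green=2, Gold=19

Standard divisor: 3627 ÷ 34 ≈ 106.676.
Standard quotas: Red 9.309, Blue 3.993, Green 1.650, Gold 19.048.
Lower quotas: Red 9, Blue 3, Green 1, Gold 19 (sum 32, leaving 2 seats).
Remainders in descending order: Blue 0.993, Green 0.650, Red 0.309, Gold 0.048.
The surplus seats go to Blue, Green.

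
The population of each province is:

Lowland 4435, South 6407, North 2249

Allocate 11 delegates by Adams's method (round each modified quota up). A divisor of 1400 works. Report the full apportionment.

With modified divisor 1400: modified quotas Lowland 3.168, South 4.576, North 1.606.
Rounding up: Lowland 4, South 5, North 2 (total 11).

Lowland 4, South 5, North 2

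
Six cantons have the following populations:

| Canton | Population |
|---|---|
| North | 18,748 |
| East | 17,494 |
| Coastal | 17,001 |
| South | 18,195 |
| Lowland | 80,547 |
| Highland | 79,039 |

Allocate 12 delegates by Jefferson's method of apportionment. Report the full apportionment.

North=1, East=1, Coastal=1, South=1, Lowland=4, Highland=4

Standard divisor 231024/12 ≈ 19252; standard quotas: North 0.974, East 0.909, Coastal 0.883, South 0.945, Lowland 4.184, Highland 4.105.
Rounding down gives 0, 0, 0, 0, 4, 4 = 8 seats, so the divisor must be adjusted.
With modified divisor 16600: modified quotas North 1.129, East 1.054, Coastal 1.024, South 1.096, Lowland 4.852, Highland 4.761.
Rounding down: North 1, East 1, Coastal 1, South 1, Lowland 4, Highland 4 (total 12).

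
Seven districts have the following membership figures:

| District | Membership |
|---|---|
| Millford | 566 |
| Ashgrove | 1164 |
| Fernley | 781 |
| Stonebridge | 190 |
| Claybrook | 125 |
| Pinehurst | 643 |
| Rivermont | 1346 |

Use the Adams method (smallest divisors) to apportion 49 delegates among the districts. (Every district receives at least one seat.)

Millford 6, Ashgrove 11, Fernley 8, Stonebridge 2, Claybrook 2, Pinehurst 7, Rivermont 13

Standard divisor 4815/49 ≈ 98.265; standard quotas: Millford 5.760, Ashgrove 11.845, Fernley 7.948, Stonebridge 1.934, Claybrook 1.272, Pinehurst 6.544, Rivermont 13.698.
Rounding up gives 6, 12, 8, 2, 2, 7, 14 = 51 seats, so the divisor must be adjusted.
With modified divisor 106.5: modified quotas Millford 5.315, Ashgrove 10.930, Fernley 7.333, Stonebridge 1.784, Claybrook 1.174, Pinehurst 6.038, Rivermont 12.638.
Rounding up: Millford 6, Ashgrove 11, Fernley 8, Stonebridge 2, Claybrook 2, Pinehurst 7, Rivermont 13 (total 49).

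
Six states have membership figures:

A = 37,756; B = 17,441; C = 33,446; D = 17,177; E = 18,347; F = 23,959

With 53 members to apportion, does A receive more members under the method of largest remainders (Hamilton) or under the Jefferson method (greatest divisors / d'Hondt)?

Hamilton: A 13, B 6, C 12, D 6, E 7, F 9.
Jefferson: A 14, B 6, C 12, D 6, E 6, F 9.
A gets 13 under Hamilton and 14 under Jefferson.

Jefferson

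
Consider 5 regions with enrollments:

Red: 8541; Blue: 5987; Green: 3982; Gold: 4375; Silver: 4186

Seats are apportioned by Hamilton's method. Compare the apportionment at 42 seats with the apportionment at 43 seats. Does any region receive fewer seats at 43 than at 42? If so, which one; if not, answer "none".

none

At 42 seats: Red 13, Blue 9, Green 6, Gold 7, Silver 7.
At 43 seats: Red 14, Blue 9, Green 6, Gold 7, Silver 7.
No region's allocation decreased.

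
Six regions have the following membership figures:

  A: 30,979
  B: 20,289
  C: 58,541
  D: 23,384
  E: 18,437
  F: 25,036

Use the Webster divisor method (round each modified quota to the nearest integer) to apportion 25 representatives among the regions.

Standard divisor 176666/25 ≈ 7066.64; standard quotas: A 4.384, B 2.871, C 8.284, D 3.309, E 2.609, F 3.543.
Rounding to the nearest integer gives A 4, B 3, C 8, D 3, E 3, F 4 — total 25, matching the house size, so no adjustment is needed.

A 4, B 3, C 8, D 3, E 3, F 4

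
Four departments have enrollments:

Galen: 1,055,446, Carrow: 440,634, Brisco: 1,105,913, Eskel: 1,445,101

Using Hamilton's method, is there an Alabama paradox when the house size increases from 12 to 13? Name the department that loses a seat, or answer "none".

At 12 seats: Galen 3, Carrow 2, Brisco 3, Eskel 4.
At 13 seats: Galen 3, Carrow 1, Brisco 4, Eskel 5.
Carrow drops from 2 to 1.

Carrow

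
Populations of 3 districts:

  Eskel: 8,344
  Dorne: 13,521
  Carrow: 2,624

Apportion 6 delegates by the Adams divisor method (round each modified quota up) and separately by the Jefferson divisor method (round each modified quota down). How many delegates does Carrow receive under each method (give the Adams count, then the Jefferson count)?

1 and 0

Adams: Eskel 2, Dorne 3, Carrow 1.
Jefferson: Eskel 2, Dorne 4, Carrow 0.
Carrow gets 1 under Adams and 0 under Jefferson.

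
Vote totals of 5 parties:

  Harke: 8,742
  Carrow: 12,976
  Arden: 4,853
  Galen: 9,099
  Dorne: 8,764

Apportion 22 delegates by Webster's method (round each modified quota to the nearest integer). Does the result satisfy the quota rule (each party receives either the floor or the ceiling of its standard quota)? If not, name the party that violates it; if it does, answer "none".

none

Standard quotas: Harke 4.328, Carrow 6.425, Arden 2.403, Galen 4.505, Dorne 4.339.
Webster allocation: Harke 4, Carrow 7, Arden 2, Galen 5, Dorne 4.
Every allocation lies between the lower and upper quota.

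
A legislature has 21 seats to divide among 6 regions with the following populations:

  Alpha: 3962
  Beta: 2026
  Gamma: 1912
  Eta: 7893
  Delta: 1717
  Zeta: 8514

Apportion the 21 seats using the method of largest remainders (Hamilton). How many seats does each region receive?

Alpha 3; Beta 2; Gamma 2; Eta 6; Delta 1; Zeta 7

The standard divisor is 26024/21 ≈ 1239.238.
Standard quotas: Alpha 3.1971, Beta 1.6349, Gamma 1.5429, Eta 6.3692, Delta 1.3855, Zeta 6.8704.
Lower quotas: Alpha 3, Beta 1, Gamma 1, Eta 6, Delta 1, Zeta 6 (sum 18, leaving 3 seats).
Remainders in descending order: Zeta 0.8704, Beta 0.6349, Gamma 0.5429, Delta 0.3855, Eta 0.3692, Alpha 0.1971.
The surplus seats go to Zeta, Beta, Gamma.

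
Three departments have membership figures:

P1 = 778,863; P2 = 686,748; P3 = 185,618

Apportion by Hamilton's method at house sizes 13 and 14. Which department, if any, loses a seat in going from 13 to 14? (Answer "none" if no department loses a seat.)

At 13 seats: P1 6, P2 5, P3 2.
At 14 seats: P1 7, P2 6, P3 1.
P3 drops from 2 to 1.

P3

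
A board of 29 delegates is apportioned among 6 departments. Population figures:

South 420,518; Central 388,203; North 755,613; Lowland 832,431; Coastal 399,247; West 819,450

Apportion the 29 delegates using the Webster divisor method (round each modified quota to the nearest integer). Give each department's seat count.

Standard divisor 3615462/29 ≈ 124671.103; standard quotas: South 3.373, Central 3.114, North 6.061, Lowland 6.677, Coastal 3.202, West 6.573.
Rounding to the nearest integer gives South 3, Central 3, North 6, Lowland 7, Coastal 3, West 7 — total 29, matching the house size, so no adjustment is needed.

South 3; Central 3; North 6; Lowland 7; Coastal 3; West 7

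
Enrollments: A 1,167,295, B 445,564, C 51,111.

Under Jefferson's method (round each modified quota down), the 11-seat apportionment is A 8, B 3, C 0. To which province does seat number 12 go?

Priority for the next seat is population ÷ (current seats + 1).
Priorities: A 129699.444, B 111391.000, C 51111.000.
Highest priority: A.

A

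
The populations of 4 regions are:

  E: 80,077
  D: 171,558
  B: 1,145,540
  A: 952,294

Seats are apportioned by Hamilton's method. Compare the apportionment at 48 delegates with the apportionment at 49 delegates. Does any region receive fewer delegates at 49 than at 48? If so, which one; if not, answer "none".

At 48 seats: E 2, D 4, B 23, A 19.
At 49 seats: E 2, D 3, B 24, A 20.
D drops from 4 to 3.

D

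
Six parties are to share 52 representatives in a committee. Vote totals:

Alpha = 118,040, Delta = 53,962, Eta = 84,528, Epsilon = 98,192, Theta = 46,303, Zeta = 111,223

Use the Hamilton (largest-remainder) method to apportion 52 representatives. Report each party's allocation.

Standard divisor: 512248 ÷ 52 ≈ 9850.923.
Standard quotas: Alpha 11.9826, Delta 5.4779, Eta 8.5807, Epsilon 9.9678, Theta 4.7004, Zeta 11.2906.
Lower quotas: Alpha 11, Delta 5, Eta 8, Epsilon 9, Theta 4, Zeta 11 (sum 48, leaving 4 seats).
Remainders in descending order: Alpha 0.9826, Epsilon 0.9678, Theta 0.7004, Eta 0.5807, Delta 0.4779, Zeta 0.2906.
Largest remainders: Alpha, Epsilon, Theta, Eta receive the extra seats.

Alpha 12, Delta 5, Eta 9, Epsilon 10, Theta 5, Zeta 11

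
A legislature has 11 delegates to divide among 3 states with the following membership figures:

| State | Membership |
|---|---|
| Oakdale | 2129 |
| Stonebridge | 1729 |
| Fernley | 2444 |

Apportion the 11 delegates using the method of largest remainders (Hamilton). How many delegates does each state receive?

Total 6302; standard divisor 6302/11 ≈ 572.909.
Standard quotas: Oakdale 3.716, Stonebridge 3.018, Fernley 4.266.
Lower quotas: Oakdale 3, Stonebridge 3, Fernley 4 (sum 10, leaving 1 seat).
Remainders in descending order: Oakdale 0.716, Fernley 0.266, Stonebridge 0.018.
The surplus seat goes to Oakdale.

Oakdale 4, Stonebridge 3, Fernley 4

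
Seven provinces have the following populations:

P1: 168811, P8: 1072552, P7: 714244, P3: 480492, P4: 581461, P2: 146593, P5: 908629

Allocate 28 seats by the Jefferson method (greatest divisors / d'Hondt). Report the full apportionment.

P1 1, P8 8, P7 5, P3 3, P4 4, P2 1, P5 6

Standard divisor 4072782/28 ≈ 145456.5; standard quotas: P1 1.161, P8 7.374, P7 4.910, P3 3.303, P4 3.997, P2 1.008, P5 6.247.
Rounding down gives 1, 7, 4, 3, 3, 1, 6 = 25 seats, so the divisor must be adjusted.
With modified divisor 131900: modified quotas P1 1.280, P8 8.132, P7 5.415, P3 3.643, P4 4.408, P2 1.111, P5 6.889.
Rounding down: P1 1, P8 8, P7 5, P3 3, P4 4, P2 1, P5 6 (total 28).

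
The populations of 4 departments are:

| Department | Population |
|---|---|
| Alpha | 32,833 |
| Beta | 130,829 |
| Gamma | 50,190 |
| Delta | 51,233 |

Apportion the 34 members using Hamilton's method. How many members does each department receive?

Total 265085; standard divisor 265085/34 ≈ 7796.618.
Standard quotas: Alpha 4.2112, Beta 16.7802, Gamma 6.4374, Delta 6.5712.
Lower quotas: Alpha 4, Beta 16, Gamma 6, Delta 6 (sum 32, leaving 2 seats).
Remainders in descending order: Beta 0.7802, Delta 0.5712, Gamma 0.4374, Alpha 0.2112.
Largest remainders: Beta, Delta receive the extra seats.

Alpha 4; Beta 17; Gamma 6; Delta 7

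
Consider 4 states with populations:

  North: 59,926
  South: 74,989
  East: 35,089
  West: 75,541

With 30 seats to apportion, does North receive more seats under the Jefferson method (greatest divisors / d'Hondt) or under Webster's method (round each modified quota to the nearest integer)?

Webster

Jefferson: North 7, South 9, East 4, West 10.
Webster: North 8, South 9, East 4, West 9.
North gets 7 under Jefferson and 8 under Webster.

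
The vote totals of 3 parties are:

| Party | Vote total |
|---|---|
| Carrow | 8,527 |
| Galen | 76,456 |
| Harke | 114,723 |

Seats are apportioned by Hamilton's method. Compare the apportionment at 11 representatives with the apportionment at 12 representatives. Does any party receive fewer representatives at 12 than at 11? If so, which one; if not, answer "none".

Carrow

At 11 seats: Carrow 1, Galen 4, Harke 6.
At 12 seats: Carrow 0, Galen 5, Harke 7.
Carrow drops from 1 to 0.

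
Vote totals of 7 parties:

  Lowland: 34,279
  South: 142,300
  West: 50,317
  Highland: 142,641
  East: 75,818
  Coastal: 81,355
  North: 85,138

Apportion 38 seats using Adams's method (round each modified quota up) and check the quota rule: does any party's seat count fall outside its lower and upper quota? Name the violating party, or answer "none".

Standard quotas: Lowland 2.129, South 8.838, West 3.125, Highland 8.859, East 4.709, Coastal 5.053, North 5.288.
Adams allocation: Lowland 2, South 9, West 3, Highland 9, East 5, Coastal 5, North 5.
Every allocation lies between the lower and upper quota.

none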